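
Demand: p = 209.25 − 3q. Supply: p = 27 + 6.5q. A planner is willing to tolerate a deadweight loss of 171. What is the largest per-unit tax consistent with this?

Competitive equilibrium: 209.25 − 3q = 27 + 6.5q → q* = 19.1842, p* = 151.6974.
A tax t gives Δq = t/9.5 and wedge t, so DWL = t²/19.
t²/19 = 171 → t² = 3249 → t = 57.

57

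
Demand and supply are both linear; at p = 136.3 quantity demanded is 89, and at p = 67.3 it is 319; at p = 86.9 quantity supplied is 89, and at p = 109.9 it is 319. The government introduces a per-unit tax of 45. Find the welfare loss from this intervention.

Demand slope = (67.3 − 136.3)/(319 − 89) = −0.3, so p = 163 − 0.3q.
Supply slope = (109.9 − 86.9)/(319 − 89) = 0.1, so p = 78 + 0.1q.
Competitive equilibrium: 163 − 0.3q = 78 + 0.1q → q* = 212.5, p* = 99.25.
With the tax, the buyer price exceeds the seller price by 45: (163 − 0.3q) − (78 + 0.1q) = 45 → q' = 100.
Δq = 212.5 − 100 = 112.5; the wedge equals the tax, 45.
DWL = ½ × 112.5 × 45 = 2531.25.

2531.25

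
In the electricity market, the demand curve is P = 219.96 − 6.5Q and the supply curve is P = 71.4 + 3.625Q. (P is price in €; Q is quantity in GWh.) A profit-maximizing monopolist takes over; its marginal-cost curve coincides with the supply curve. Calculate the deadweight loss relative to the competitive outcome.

Competitive equilibrium: 219.96 − 6.5Q = 71.4 + 3.625Q → Q* = 14.67259, P* = 124.58815.
Marginal revenue: MR = 219.96 − 13Q. Set MR = MC: 219.96 − 13Q = 71.4 + 3.625Q → Q_m = 8.93594.
Price P_m = 219.96 − 6.5·8.93594 = 161.87639; MC(Q_m) = 71.4 + 3.625·8.93594 = 103.79278.
Competitive Q* = 14.67259, so ΔQ = 5.73665; wedge = 161.87639 − 103.79278 = 58.08361.
Welfare loss = ½ × 5.73665 × 58.08361 = €166.60.

€166.60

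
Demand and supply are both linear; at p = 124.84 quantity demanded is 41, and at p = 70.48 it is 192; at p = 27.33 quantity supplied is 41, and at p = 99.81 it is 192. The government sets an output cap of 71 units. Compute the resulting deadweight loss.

Demand slope = (70.48 − 124.84)/(192 − 41) = −0.36, so p = 139.6 − 0.36q.
Supply slope = (99.81 − 27.33)/(192 − 41) = 0.48, so p = 7.65 + 0.48q.
Competitive equilibrium: 139.6 − 0.36q = 7.65 + 0.48q → q* = 157.0833, p* = 83.05.
At q = 71: demand price = 139.6 − 0.36·71 = 114.04; supply price = 7.65 + 0.48·71 = 41.73.
Δq = 157.0833 − 71 = 86.0833; wedge = 114.04 − 41.73 = 72.31.
DWL = ½ × 86.0833 × 72.31 = 3112.34.

3112.34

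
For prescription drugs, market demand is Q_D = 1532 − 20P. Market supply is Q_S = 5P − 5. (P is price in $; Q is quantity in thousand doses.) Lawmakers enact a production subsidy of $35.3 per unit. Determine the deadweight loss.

$2492.18 thousand

In inverse form: demand P = 76.6 − 0.05Q, supply P = 1 + 0.2Q.
Competitive equilibrium: 76.6 − 0.05Q = 1 + 0.2Q → Q* = 302.4, P* = 61.48.
The subsidy lowers effective supply by 35.3: P = 0.2Q − 34.3.
New quantity: 76.6 − 0.05Q = 0.2Q − 34.3 → Q' = 443.6.
Overproduction ΔQ = 443.6 − 302.4 = 141.2; wedge = subsidy = 35.3.
DWL = ½ × 141.2 × 35.3 = $2492.18 thousand.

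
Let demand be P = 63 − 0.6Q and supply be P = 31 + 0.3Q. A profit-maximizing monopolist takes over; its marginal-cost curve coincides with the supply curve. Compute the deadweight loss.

91.02

Competitive equilibrium: 63 − 0.6Q = 31 + 0.3Q → Q* = 35.5556, P* = 41.6667.
Marginal revenue: MR = 63 − 1.2Q. Set MR = MC: 63 − 1.2Q = 31 + 0.3Q → Q_m = 21.3333.
Price P_m = 63 − 0.6·21.3333 = 50.2; MC(Q_m) = 31 + 0.3·21.3333 = 37.4.
Competitive Q* = 35.5556, so ΔQ = 14.2223; wedge = 50.2 − 37.4 = 12.8.
Deadweight loss = ½ × 14.2223 × 12.8 = 91.02.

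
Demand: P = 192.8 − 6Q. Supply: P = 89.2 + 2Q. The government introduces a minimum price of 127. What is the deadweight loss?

15.73

Competitive equilibrium: 192.8 − 6Q = 89.2 + 2Q → Q* = 12.95, P* = 115.1.
At the floor P = 127, quantity demanded = (192.8 − 127)/6 = 10.9667.
Sellers' marginal cost at Q' = 10.9667: 89.2 + 2·10.9667 = 111.1334.
ΔQ = 12.95 − 10.9667 = 1.9833; wedge = 127 − 111.1334 = 15.8666.
The triangle = ½ × 1.9833 × 15.8666 = 15.73.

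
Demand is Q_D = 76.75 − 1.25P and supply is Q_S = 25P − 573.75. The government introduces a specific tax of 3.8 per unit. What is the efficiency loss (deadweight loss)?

8.60

In inverse form: demand P = 61.4 − 0.8Q, supply P = 22.95 + 0.04Q.
Competitive equilibrium: 61.4 − 0.8Q = 22.95 + 0.04Q → Q* = 45.7738, P* = 24.781.
With the tax, the buyer price exceeds the seller price by 3.8: (61.4 − 0.8Q) − (22.95 + 0.04Q) = 3.8 → Q' = 41.25.
ΔQ = 45.7738 − 41.25 = 4.5238; the wedge equals the tax, 3.8.
DWL = ½ × 4.5238 × 3.8 = 8.60.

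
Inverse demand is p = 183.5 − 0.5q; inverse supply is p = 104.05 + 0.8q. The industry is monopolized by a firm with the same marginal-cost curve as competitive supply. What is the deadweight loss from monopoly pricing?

187.33

Competitive equilibrium: 183.5 − 0.5q = 104.05 + 0.8q → q* = 61.1154, p* = 152.9423.
Marginal revenue: MR = 183.5 − q. Set MR = MC: 183.5 − q = 104.05 + 0.8q → q_m = 44.1389.
Price p_m = 183.5 − 0.5·44.1389 = 161.4306; MC(q_m) = 104.05 + 0.8·44.1389 = 139.3611.
Competitive q* = 61.1154, so Δq = 16.9765; wedge = 161.4306 − 139.3611 = 22.0695.
The triangle = ½ × 16.9765 × 22.0695 = 187.33.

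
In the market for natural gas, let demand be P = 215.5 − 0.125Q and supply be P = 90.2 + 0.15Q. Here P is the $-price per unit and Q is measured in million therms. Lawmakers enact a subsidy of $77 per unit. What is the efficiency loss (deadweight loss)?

Competitive equilibrium: 215.5 − 0.125Q = 90.2 + 0.15Q → Q* = 455.6364, P* = 158.5455.
The subsidy lowers effective supply by 77: P = 13.2 + 0.15Q.
New quantity: 215.5 − 0.125Q = 13.2 + 0.15Q → Q' = 735.6364.
Overproduction ΔQ = 735.6364 − 455.6364 = 280; wedge = subsidy = 77.
The triangle = ½ × 280 × 77 = $10780 million.

$10780 million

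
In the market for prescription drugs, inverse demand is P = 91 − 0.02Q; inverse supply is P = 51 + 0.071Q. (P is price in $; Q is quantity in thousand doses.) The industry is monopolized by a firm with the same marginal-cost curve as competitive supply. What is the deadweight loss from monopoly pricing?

Competitive equilibrium: 91 − 0.02Q = 51 + 0.071Q → Q* = 439.5604, P* = 82.2088.
Marginal revenue: MR = 91 − 0.04Q. Set MR = MC: 91 − 0.04Q = 51 + 0.071Q → Q_m = 360.3604.
Price P_m = 91 − 0.02·360.3604 = 83.7928; MC(Q_m) = 51 + 0.071·360.3604 = 76.5856.
Competitive Q* = 439.5604, so ΔQ = 79.2; wedge = 83.7928 − 76.5856 = 7.2072.
Deadweight loss = ½ × 79.2 × 7.2072 = $285.41 thousand.

$285.41 thousand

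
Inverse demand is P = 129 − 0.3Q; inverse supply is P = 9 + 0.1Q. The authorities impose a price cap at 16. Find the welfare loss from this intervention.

Competitive equilibrium: 129 − 0.3Q = 9 + 0.1Q → Q* = 300, P* = 39.
At the ceiling P = 16, quantity supplied = (16 − 9)/0.1 = 70.
Willingness to pay at Q' = 70: 129 − 0.3·70 = 108.
ΔQ = 300 − 70 = 230; wedge = 108 − 16 = 92.
Deadweight loss = ½ × 230 × 92 = 10580.

10580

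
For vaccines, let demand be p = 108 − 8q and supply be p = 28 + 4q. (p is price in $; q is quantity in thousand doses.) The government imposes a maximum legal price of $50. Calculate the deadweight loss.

$8.17 thousand

Competitive equilibrium: 108 − 8q = 28 + 4q → q* = 6.6667, p* = 54.6667.
At the ceiling p = 50, quantity supplied = (50 − 28)/4 = 5.5.
Willingness to pay at q' = 5.5: 108 − 8·5.5 = 64.
Δq = 6.6667 − 5.5 = 1.1667; wedge = 64 − 50 = 14.
Welfare loss = ½ × 1.1667 × 14 = $8.17 thousand.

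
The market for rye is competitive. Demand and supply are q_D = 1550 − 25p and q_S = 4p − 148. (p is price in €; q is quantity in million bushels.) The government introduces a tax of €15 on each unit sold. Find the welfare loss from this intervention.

€387.93 million

In inverse form: demand p = 62 − 0.04q, supply p = 37 + 0.25q.
Competitive equilibrium: 62 − 0.04q = 37 + 0.25q → q* = 86.2069, p* = 58.5517.
With the tax, the buyer price exceeds the seller price by 15: (62 − 0.04q) − (37 + 0.25q) = 15 → q' = 34.4828.
Δq = 86.2069 − 34.4828 = 51.7241; the wedge equals the tax, 15.
DWL = ½ × 51.7241 × 15 = €387.93 million.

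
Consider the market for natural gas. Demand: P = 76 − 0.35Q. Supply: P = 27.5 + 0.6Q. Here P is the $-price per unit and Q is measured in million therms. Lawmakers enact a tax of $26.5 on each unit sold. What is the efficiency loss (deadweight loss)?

Competitive equilibrium: 76 − 0.35Q = 27.5 + 0.6Q → Q* = 51.05263, P* = 58.13158.
With the tax, the buyer price exceeds the seller price by 26.5: (76 − 0.35Q) − (27.5 + 0.6Q) = 26.5 → Q' = 23.15789.
ΔQ = 51.05263 − 23.15789 = 27.89474; the wedge equals the tax, 26.5.
DWL = ½ × 27.89474 × 26.5 = $369.61 million.

$369.61 million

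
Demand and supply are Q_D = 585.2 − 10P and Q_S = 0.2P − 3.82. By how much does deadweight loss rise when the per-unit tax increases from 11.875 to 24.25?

In inverse form: demand P = 58.52 − 0.1Q, supply P = 19.1 + 5Q.
Competitive equilibrium: 58.52 − 0.1Q = 19.1 + 5Q → Q* = 7.7294, P* = 57.7471.
For a per-unit tax t: ΔQ = t/5.1, so DWL = ½·t·(t/5.1) = t²/10.2.
At t = 11.875: DWL = 13.825. At t = 24.25: DWL = 57.653.
Increase = 57.653 − 13.825 = 43.83.

43.83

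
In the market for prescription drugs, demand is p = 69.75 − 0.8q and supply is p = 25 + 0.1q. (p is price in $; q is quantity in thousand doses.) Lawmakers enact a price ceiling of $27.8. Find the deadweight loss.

$212.33 thousand

Competitive equilibrium: 69.75 − 0.8q = 25 + 0.1q → q* = 49.7222, p* = 29.9722.
At the ceiling p = 27.8, quantity supplied = (27.8 − 25)/0.1 = 28.
Willingness to pay at q' = 28: 69.75 − 0.8·28 = 47.35.
Δq = 49.7222 − 28 = 21.7222; wedge = 47.35 − 27.8 = 19.55.
DWL = ½ × 21.7222 × 19.55 = $212.33 thousand.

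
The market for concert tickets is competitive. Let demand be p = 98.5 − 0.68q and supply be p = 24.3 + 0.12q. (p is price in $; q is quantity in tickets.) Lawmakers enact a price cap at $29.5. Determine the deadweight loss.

Competitive equilibrium: 98.5 − 0.68q = 24.3 + 0.12q → q* = 92.75, p* = 35.43.
At the ceiling p = 29.5, quantity supplied = (29.5 − 24.3)/0.12 = 43.33333.
Willingness to pay at q' = 43.33333: 98.5 − 0.68·43.33333 = 69.03334.
Δq = 92.75 − 43.33333 = 49.41667; wedge = 69.03334 − 29.5 = 39.53334.
The triangle = ½ × 49.41667 × 39.53334 = $976.80.

$976.80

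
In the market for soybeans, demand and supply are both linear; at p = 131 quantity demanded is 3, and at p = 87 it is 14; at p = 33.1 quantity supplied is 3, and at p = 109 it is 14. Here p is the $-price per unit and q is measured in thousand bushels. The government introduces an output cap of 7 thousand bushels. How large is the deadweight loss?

$135.25 thousand

Demand slope = (87 − 131)/(14 − 3) = −4, so p = 143 − 4q.
Supply slope = (109 − 33.1)/(14 − 3) = 6.9, so p = 12.4 + 6.9q.
Competitive equilibrium: 143 − 4q = 12.4 + 6.9q → q* = 11.9817, p* = 95.0734.
At q = 7: demand price = 143 − 4·7 = 115; supply price = 12.4 + 6.9·7 = 60.7.
Δq = 11.9817 − 7 = 4.9817; wedge = 115 − 60.7 = 54.3.
DWL = ½ × 4.9817 × 54.3 = $135.25 thousand.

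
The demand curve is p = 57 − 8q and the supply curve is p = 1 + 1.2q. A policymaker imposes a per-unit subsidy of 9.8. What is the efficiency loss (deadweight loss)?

Competitive equilibrium: 57 − 8q = 1 + 1.2q → q* = 6.087, p* = 8.3043.
The subsidy lowers effective supply by 9.8: p = 1.2q − 8.8.
New quantity: 57 − 8q = 1.2q − 8.8 → q' = 7.1522.
Overproduction Δq = 7.1522 − 6.087 = 1.0652; wedge = subsidy = 9.8.
Deadweight loss = ½ × 1.0652 × 9.8 = 5.22.

5.22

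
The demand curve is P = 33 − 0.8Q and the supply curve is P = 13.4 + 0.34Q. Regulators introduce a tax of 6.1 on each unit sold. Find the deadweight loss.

16.32

Competitive equilibrium: 33 − 0.8Q = 13.4 + 0.34Q → Q* = 17.193, P* = 19.2456.
With the tax, the buyer price exceeds the seller price by 6.1: (33 − 0.8Q) − (13.4 + 0.34Q) = 6.1 → Q' = 11.8421.
ΔQ = 17.193 − 11.8421 = 5.3509; the wedge equals the tax, 6.1.
The triangle = ½ × 5.3509 × 6.1 = 16.32.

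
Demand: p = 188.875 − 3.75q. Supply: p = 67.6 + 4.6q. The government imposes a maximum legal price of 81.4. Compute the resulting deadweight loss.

554.45

Competitive equilibrium: 188.875 − 3.75q = 67.6 + 4.6q → q* = 14.524, p* = 134.4102.
At the ceiling p = 81.4, quantity supplied = (81.4 − 67.6)/4.6 = 3.
Willingness to pay at q' = 3: 188.875 − 3.75·3 = 177.625.
Δq = 14.524 − 3 = 11.524; wedge = 177.625 − 81.4 = 96.225.
Deadweight loss = ½ × 11.524 × 96.225 = 554.45.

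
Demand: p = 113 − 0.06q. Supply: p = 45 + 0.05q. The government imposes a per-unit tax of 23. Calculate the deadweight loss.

2404.55

Competitive equilibrium: 113 − 0.06q = 45 + 0.05q → q* = 618.1818, p* = 75.9091.
With the tax, the buyer price exceeds the seller price by 23: (113 − 0.06q) − (45 + 0.05q) = 23 → q' = 409.0909.
Δq = 618.1818 − 409.0909 = 209.0909; the wedge equals the tax, 23.
Deadweight loss = ½ × 209.0909 × 23 = 2404.55.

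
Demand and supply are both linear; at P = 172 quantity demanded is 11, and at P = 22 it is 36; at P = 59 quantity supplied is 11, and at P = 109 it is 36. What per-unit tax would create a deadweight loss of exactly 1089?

132

Demand slope = (22 − 172)/(36 − 11) = −6, so P = 238 − 6Q.
Supply slope = (109 − 59)/(36 − 11) = 2, so P = 37 + 2Q.
Competitive equilibrium: 238 − 6Q = 37 + 2Q → Q* = 25.125, P* = 87.25.
A tax t gives ΔQ = t/8 and wedge t, so DWL = t²/16.
t²/16 = 1089 → t² = 17424 → t = 132.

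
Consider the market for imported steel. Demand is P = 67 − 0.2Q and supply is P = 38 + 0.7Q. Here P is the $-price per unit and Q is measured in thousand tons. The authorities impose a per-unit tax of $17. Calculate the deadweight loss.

Competitive equilibrium: 67 − 0.2Q = 38 + 0.7Q → Q* = 32.2222, P* = 60.5556.
With the tax, the buyer price exceeds the seller price by 17: (67 − 0.2Q) − (38 + 0.7Q) = 17 → Q' = 13.3333.
ΔQ = 32.2222 − 13.3333 = 18.8889; the wedge equals the tax, 17.
Welfare loss = ½ × 18.8889 × 17 = $160.56 thousand.

$160.56 thousand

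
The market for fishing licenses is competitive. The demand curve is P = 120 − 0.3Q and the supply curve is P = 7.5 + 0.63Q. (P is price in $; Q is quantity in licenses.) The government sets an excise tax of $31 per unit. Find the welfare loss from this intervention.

$516.67

Competitive equilibrium: 120 − 0.3Q = 7.5 + 0.63Q → Q* = 120.9677, P* = 83.7097.
With the tax, the buyer price exceeds the seller price by 31: (120 − 0.3Q) − (7.5 + 0.63Q) = 31 → Q' = 87.6344.
ΔQ = 120.9677 − 87.6344 = 33.3333; the wedge equals the tax, 31.
DWL = ½ × 33.3333 × 31 = $516.67.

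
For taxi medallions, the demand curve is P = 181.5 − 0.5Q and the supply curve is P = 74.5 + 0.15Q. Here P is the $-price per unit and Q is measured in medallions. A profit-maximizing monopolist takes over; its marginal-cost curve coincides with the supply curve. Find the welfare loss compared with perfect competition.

Competitive equilibrium: 181.5 − 0.5Q = 74.5 + 0.15Q → Q* = 164.61538, P* = 99.19231.
Marginal revenue: MR = 181.5 − Q. Set MR = MC: 181.5 − Q = 74.5 + 0.15Q → Q_m = 93.04348.
Price P_m = 181.5 − 0.5·93.04348 = 134.97826; MC(Q_m) = 74.5 + 0.15·93.04348 = 88.45652.
Competitive Q* = 164.61538, so ΔQ = 71.5719; wedge = 134.97826 − 88.45652 = 46.52174.
The triangle = ½ × 71.5719 × 46.52174 = $1664.82.

$1664.82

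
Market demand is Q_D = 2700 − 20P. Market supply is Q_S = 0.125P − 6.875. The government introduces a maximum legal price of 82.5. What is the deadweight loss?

170.08

In inverse form: demand P = 135 − 0.05Q, supply P = 55 + 8Q.
Competitive equilibrium: 135 − 0.05Q = 55 + 8Q → Q* = 9.9379, P* = 134.5031.
At the ceiling P = 82.5, quantity supplied = (82.5 − 55)/8 = 3.4375.
Willingness to pay at Q' = 3.4375: 135 − 0.05·3.4375 = 134.8281.
ΔQ = 9.9379 − 3.4375 = 6.5004; wedge = 134.8281 − 82.5 = 52.3281.
The triangle = ½ × 6.5004 × 52.3281 = 170.08.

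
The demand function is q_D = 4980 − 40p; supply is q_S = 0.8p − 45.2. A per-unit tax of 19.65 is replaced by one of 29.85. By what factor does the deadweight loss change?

2.308

In inverse form: demand p = 124.5 − 0.025q, supply p = 56.5 + 1.25q.
Competitive equilibrium: 124.5 − 0.025q = 56.5 + 1.25q → q* = 53.3333, p* = 123.1667.
For a per-unit tax t: Δq = t/1.275, so DWL = ½·t·(t/1.275) = t²/2.55.
At t = 19.65: DWL = 151.421. At t = 29.85: DWL = 349.421.
Ratio = (29.85/19.65)² = 2.308.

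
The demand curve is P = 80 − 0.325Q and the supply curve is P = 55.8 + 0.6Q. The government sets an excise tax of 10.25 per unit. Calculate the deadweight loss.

56.79

Competitive equilibrium: 80 − 0.325Q = 55.8 + 0.6Q → Q* = 26.1622, P* = 71.4973.
With the tax, the buyer price exceeds the seller price by 10.25: (80 − 0.325Q) − (55.8 + 0.6Q) = 10.25 → Q' = 15.0811.
ΔQ = 26.1622 − 15.0811 = 11.0811; the wedge equals the tax, 10.25.
The triangle = ½ × 11.0811 × 10.25 = 56.79.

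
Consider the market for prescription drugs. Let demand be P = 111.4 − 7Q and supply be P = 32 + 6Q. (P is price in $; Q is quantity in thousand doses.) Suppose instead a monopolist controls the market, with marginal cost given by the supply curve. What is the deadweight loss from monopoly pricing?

$29.70 thousand

Competitive equilibrium: 111.4 − 7Q = 32 + 6Q → Q* = 6.1077, P* = 68.6462.
Marginal revenue: MR = 111.4 − 14Q. Set MR = MC: 111.4 − 14Q = 32 + 6Q → Q_m = 3.97.
Price P_m = 111.4 − 7·3.97 = 83.61; MC(Q_m) = 32 + 6·3.97 = 55.82.
Competitive Q* = 6.1077, so ΔQ = 2.1377; wedge = 83.61 − 55.82 = 27.79.
The triangle = ½ × 2.1377 × 27.79 = $29.70 thousand.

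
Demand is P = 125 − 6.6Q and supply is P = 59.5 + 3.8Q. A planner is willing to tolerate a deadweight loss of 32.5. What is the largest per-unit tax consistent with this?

Competitive equilibrium: 125 − 6.6Q = 59.5 + 3.8Q → Q* = 6.2981, P* = 83.4327.
A tax t gives ΔQ = t/10.4 and wedge t, so DWL = t²/20.8.
t²/20.8 = 32.5 → t² = 676 → t = 26.

26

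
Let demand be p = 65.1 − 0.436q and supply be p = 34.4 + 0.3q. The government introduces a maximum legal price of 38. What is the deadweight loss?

Competitive equilibrium: 65.1 − 0.436q = 34.4 + 0.3q → q* = 41.712, p* = 46.9136.
At the ceiling p = 38, quantity supplied = (38 − 34.4)/0.3 = 12.
Willingness to pay at q' = 12: 65.1 − 0.436·12 = 59.868.
Δq = 41.712 − 12 = 29.712; wedge = 59.868 − 38 = 21.868.
DWL = ½ × 29.712 × 21.868 = 324.87.

324.87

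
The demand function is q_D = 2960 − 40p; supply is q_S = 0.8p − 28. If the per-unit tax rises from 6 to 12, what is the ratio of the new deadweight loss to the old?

In inverse form: demand p = 74 − 0.025q, supply p = 35 + 1.25q.
Competitive equilibrium: 74 − 0.025q = 35 + 1.25q → q* = 30.5882, p* = 73.2353.
For a per-unit tax t: Δq = t/1.275, so DWL = ½·t·(t/1.275) = t²/2.55.
At t = 6: DWL = 14.118. At t = 12: DWL = 56.471.
Ratio = (12/6)² = 4.

4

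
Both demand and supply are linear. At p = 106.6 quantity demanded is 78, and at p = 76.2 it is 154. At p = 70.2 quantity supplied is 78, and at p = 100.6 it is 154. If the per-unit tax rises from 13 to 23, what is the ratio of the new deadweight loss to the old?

Demand slope = (76.2 − 106.6)/(154 − 78) = −0.4, so p = 137.8 − 0.4q.
Supply slope = (100.6 − 70.2)/(154 − 78) = 0.4, so p = 39 + 0.4q.
Competitive equilibrium: 137.8 − 0.4q = 39 + 0.4q → q* = 123.5, p* = 88.4.
For a per-unit tax t: Δq = t/0.8, so DWL = ½·t·(t/0.8) = t²/1.6.
At t = 13: DWL = 105.625. At t = 23: DWL = 330.625.
Ratio = (23/13)² = 3.130.

3.130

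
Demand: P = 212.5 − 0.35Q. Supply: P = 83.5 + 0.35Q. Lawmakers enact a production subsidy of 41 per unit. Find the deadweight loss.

1200.71

Competitive equilibrium: 212.5 − 0.35Q = 83.5 + 0.35Q → Q* = 184.2857, P* = 148.
The subsidy lowers effective supply by 41: P = 42.5 + 0.35Q.
New quantity: 212.5 − 0.35Q = 42.5 + 0.35Q → Q' = 242.8571.
Overproduction ΔQ = 242.8571 − 184.2857 = 58.5714; wedge = subsidy = 41.
Deadweight loss = ½ × 58.5714 × 41 = 1200.71.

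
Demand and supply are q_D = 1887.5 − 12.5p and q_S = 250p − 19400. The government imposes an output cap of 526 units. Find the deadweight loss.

In inverse form: demand p = 151 − 0.08q, supply p = 77.6 + 0.004q.
Competitive equilibrium: 151 − 0.08q = 77.6 + 0.004q → q* = 873.8095, p* = 81.0952.
At q = 526: demand price = 151 − 0.08·526 = 108.92; supply price = 77.6 + 0.004·526 = 79.704.
Δq = 873.8095 − 526 = 347.8095; wedge = 108.92 − 79.704 = 29.216.
DWL = ½ × 347.8095 × 29.216 = 5080.80.

5080.80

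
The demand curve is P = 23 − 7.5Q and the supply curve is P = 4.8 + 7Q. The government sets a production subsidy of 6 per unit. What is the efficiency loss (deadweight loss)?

1.24

Competitive equilibrium: 23 − 7.5Q = 4.8 + 7Q → Q* = 1.2552, P* = 13.5862.
The subsidy lowers effective supply by 6: P = 7Q − 1.2.
New quantity: 23 − 7.5Q = 7Q − 1.2 → Q' = 1.669.
Overproduction ΔQ = 1.669 − 1.2552 = 0.4138; wedge = subsidy = 6.
DWL = ½ × 0.4138 × 6 = 1.24.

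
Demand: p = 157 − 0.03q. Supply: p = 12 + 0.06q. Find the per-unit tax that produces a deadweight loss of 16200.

54

Competitive equilibrium: 157 − 0.03q = 12 + 0.06q → q* = 1611.1111, p* = 108.6667.
A tax t gives Δq = t/0.09 and wedge t, so DWL = t²/0.18.
t²/0.18 = 16200 → t² = 2916 → t = 54.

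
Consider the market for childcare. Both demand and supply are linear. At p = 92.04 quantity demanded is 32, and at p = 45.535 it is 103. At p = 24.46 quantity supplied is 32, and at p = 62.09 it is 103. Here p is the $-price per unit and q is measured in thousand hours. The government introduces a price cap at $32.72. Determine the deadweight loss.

Demand slope = (45.535 − 92.04)/(103 − 32) = −0.655, so p = 113 − 0.655q.
Supply slope = (62.09 − 24.46)/(103 − 32) = 0.53, so p = 7.5 + 0.53q.
Competitive equilibrium: 113 − 0.655q = 7.5 + 0.53q → q* = 89.0295, p* = 54.6857.
At the ceiling p = 32.72, quantity supplied = (32.72 − 7.5)/0.53 = 47.5849.
Willingness to pay at q' = 47.5849: 113 − 0.655·47.5849 = 81.8319.
Δq = 89.0295 − 47.5849 = 41.4446; wedge = 81.8319 − 32.72 = 49.1119.
Welfare loss = ½ × 41.4446 × 49.1119 = $1017.71 thousand.

$1017.71 thousand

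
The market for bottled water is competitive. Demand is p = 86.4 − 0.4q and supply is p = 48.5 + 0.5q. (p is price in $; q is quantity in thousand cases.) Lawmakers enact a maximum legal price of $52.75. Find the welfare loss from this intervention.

Competitive equilibrium: 86.4 − 0.4q = 48.5 + 0.5q → q* = 42.1111, p* = 69.5556.
At the ceiling p = 52.75, quantity supplied = (52.75 − 48.5)/0.5 = 8.5.
Willingness to pay at q' = 8.5: 86.4 − 0.4·8.5 = 83.
Δq = 42.1111 − 8.5 = 33.6111; wedge = 83 − 52.75 = 30.25.
DWL = ½ × 33.6111 × 30.25 = $508.37 thousand.

$508.37 thousand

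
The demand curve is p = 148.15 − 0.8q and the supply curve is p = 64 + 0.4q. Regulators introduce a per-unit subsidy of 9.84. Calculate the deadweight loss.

40.344

Competitive equilibrium: 148.15 − 0.8q = 64 + 0.4q → q* = 70.125, p* = 92.05.
The subsidy lowers effective supply by 9.84: p = 54.16 + 0.4q.
New quantity: 148.15 − 0.8q = 54.16 + 0.4q → q' = 78.325.
Overproduction Δq = 78.325 − 70.125 = 8.2; wedge = subsidy = 9.84.
Welfare loss = ½ × 8.2 × 9.84 = 40.344.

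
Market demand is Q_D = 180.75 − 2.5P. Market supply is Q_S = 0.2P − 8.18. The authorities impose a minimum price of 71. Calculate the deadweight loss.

17.76

In inverse form: demand P = 72.3 − 0.4Q, supply P = 40.9 + 5Q.
Competitive equilibrium: 72.3 − 0.4Q = 40.9 + 5Q → Q* = 5.8148, P* = 69.9741.
At the floor P = 71, quantity demanded = (72.3 − 71)/0.4 = 3.25.
Sellers' marginal cost at Q' = 3.25: 40.9 + 5·3.25 = 57.15.
ΔQ = 5.8148 − 3.25 = 2.5648; wedge = 71 − 57.15 = 13.85.
The triangle = ½ × 2.5648 × 13.85 = 17.76.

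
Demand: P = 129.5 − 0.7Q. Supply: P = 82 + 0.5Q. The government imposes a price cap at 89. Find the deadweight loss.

Competitive equilibrium: 129.5 − 0.7Q = 82 + 0.5Q → Q* = 39.5833, P* = 101.7917.
At the ceiling P = 89, quantity supplied = (89 − 82)/0.5 = 14.
Willingness to pay at Q' = 14: 129.5 − 0.7·14 = 119.7.
ΔQ = 39.5833 − 14 = 25.5833; wedge = 119.7 − 89 = 30.7.
The triangle = ½ × 25.5833 × 30.7 = 392.70.

392.70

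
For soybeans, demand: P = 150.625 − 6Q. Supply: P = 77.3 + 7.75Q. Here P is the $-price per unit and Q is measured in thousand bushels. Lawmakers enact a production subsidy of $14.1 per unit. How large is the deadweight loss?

$7.23 thousand

Competitive equilibrium: 150.625 − 6Q = 77.3 + 7.75Q → Q* = 5.3327, P* = 118.6286.
The subsidy lowers effective supply by 14.1: P = 63.2 + 7.75Q.
New quantity: 150.625 − 6Q = 63.2 + 7.75Q → Q' = 6.3582.
Overproduction ΔQ = 6.3582 − 5.3327 = 1.0255; wedge = subsidy = 14.1.
The triangle = ½ × 1.0255 × 14.1 = $7.23 thousand.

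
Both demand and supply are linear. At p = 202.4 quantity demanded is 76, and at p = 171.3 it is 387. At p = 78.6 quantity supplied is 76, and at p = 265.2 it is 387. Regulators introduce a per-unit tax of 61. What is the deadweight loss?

2657.86

Demand slope = (171.3 − 202.4)/(387 − 76) = −0.1, so p = 210 − 0.1q.
Supply slope = (265.2 − 78.6)/(387 − 76) = 0.6, so p = 33 + 0.6q.
Competitive equilibrium: 210 − 0.1q = 33 + 0.6q → q* = 252.8571, p* = 184.7143.
With the tax, the buyer price exceeds the seller price by 61: (210 − 0.1q) − (33 + 0.6q) = 61 → q' = 165.7143.
Δq = 252.8571 − 165.7143 = 87.1428; the wedge equals the tax, 61.
Welfare loss = ½ × 87.1428 × 61 = 2657.86.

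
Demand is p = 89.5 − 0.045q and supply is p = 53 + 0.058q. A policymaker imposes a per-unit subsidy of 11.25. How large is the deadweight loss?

Competitive equilibrium: 89.5 − 0.045q = 53 + 0.058q → q* = 354.3689, p* = 73.5534.
The subsidy lowers effective supply by 11.25: p = 41.75 + 0.058q.
New quantity: 89.5 − 0.045q = 41.75 + 0.058q → q' = 463.5922.
Overproduction Δq = 463.5922 − 354.3689 = 109.2233; wedge = subsidy = 11.25.
The triangle = ½ × 109.2233 × 11.25 = 614.38.

614.38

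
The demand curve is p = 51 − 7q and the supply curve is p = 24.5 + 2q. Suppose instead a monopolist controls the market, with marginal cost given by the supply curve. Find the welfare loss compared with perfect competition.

Competitive equilibrium: 51 − 7q = 24.5 + 2q → q* = 2.9444, p* = 30.3889.
Marginal revenue: MR = 51 − 14q. Set MR = MC: 51 − 14q = 24.5 + 2q → q_m = 1.6563.
Price p_m = 51 − 7·1.6563 = 39.4059; MC(q_m) = 24.5 + 2·1.6563 = 27.8126.
Competitive q* = 2.9444, so Δq = 1.2881; wedge = 39.4059 − 27.8126 = 11.5933.
DWL = ½ × 1.2881 × 11.5933 = 7.47.

7.47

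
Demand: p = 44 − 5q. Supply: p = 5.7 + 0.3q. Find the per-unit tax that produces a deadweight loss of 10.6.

10.6

Competitive equilibrium: 44 − 5q = 5.7 + 0.3q → q* = 7.2264, p* = 7.8679.
A tax t gives Δq = t/5.3 and wedge t, so DWL = t²/10.6.
t²/10.6 = 10.6 → t² = 112.36 → t = 10.6.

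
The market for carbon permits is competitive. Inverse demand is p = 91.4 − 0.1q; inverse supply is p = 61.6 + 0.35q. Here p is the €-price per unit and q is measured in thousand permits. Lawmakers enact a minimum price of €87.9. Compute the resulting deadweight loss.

Competitive equilibrium: 91.4 − 0.1q = 61.6 + 0.35q → q* = 66.2222, p* = 84.7778.
At the floor p = 87.9, quantity demanded = (91.4 − 87.9)/0.1 = 35.
Sellers' marginal cost at q' = 35: 61.6 + 0.35·35 = 73.85.
Δq = 66.2222 − 35 = 31.2222; wedge = 87.9 − 73.85 = 14.05.
Deadweight loss = ½ × 31.2222 × 14.05 = €219.34 thousand.

€219.34 thousand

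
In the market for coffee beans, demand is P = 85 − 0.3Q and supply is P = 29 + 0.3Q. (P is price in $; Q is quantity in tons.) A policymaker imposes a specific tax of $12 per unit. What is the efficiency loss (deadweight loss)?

$120

Competitive equilibrium: 85 − 0.3Q = 29 + 0.3Q → Q* = 93.3333, P* = 57.
With the tax, the buyer price exceeds the seller price by 12: (85 − 0.3Q) − (29 + 0.3Q) = 12 → Q' = 73.3333.
ΔQ = 93.3333 − 73.3333 = 20; the wedge equals the tax, 12.
The triangle = ½ × 20 × 12 = $120.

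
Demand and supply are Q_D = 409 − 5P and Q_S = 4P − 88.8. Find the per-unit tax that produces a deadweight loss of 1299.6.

34.2

In inverse form: demand P = 81.8 − 0.2Q, supply P = 22.2 + 0.25Q.
Competitive equilibrium: 81.8 − 0.2Q = 22.2 + 0.25Q → Q* = 132.4444, P* = 55.3111.
A tax t gives ΔQ = t/0.45 and wedge t, so DWL = t²/0.9.
t²/0.9 = 1299.6 → t² = 1169.64 → t = 34.2.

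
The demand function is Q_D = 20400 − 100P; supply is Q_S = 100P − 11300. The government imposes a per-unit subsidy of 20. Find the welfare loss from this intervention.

In inverse form: demand P = 204 − 0.01Q, supply P = 113 + 0.01Q.
Competitive equilibrium: 204 − 0.01Q = 113 + 0.01Q → Q* = 4550, P* = 158.5.
The subsidy lowers effective supply by 20: P = 93 + 0.01Q.
New quantity: 204 − 0.01Q = 93 + 0.01Q → Q' = 5550.
Overproduction ΔQ = 5550 − 4550 = 1000; wedge = subsidy = 20.
The triangle = ½ × 1000 × 20 = 10000.

10000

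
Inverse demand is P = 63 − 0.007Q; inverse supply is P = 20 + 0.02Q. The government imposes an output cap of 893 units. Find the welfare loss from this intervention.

Competitive equilibrium: 63 − 0.007Q = 20 + 0.02Q → Q* = 1592.5926, P* = 51.8519.
At Q = 893: demand price = 63 − 0.007·893 = 56.749; supply price = 20 + 0.02·893 = 37.86.
ΔQ = 1592.5926 − 893 = 699.5926; wedge = 56.749 − 37.86 = 18.889.
Deadweight loss = ½ × 699.5926 × 18.889 = 6607.30.

6607.30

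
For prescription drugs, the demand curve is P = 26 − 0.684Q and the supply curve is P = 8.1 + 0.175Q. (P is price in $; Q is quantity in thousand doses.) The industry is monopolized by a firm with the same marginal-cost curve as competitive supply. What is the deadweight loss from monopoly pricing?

Competitive equilibrium: 26 − 0.684Q = 8.1 + 0.175Q → Q* = 20.8382, P* = 11.7467.
Marginal revenue: MR = 26 − 1.368Q. Set MR = MC: 26 − 1.368Q = 8.1 + 0.175Q → Q_m = 11.6008.
Price P_m = 26 − 0.684·11.6008 = 18.0651; MC(Q_m) = 8.1 + 0.175·11.6008 = 10.1301.
Competitive Q* = 20.8382, so ΔQ = 9.2374; wedge = 18.0651 − 10.1301 = 7.935.
DWL = ½ × 9.2374 × 7.935 = $36.65 thousand.

$36.65 thousand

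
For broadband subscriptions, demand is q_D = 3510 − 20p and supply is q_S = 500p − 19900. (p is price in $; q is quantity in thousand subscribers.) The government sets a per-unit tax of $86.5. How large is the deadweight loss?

In inverse form: demand p = 175.5 − 0.05q, supply p = 39.8 + 0.002q.
Competitive equilibrium: 175.5 − 0.05q = 39.8 + 0.002q → q* = 2609.6154, p* = 45.0192.
With the tax, the buyer price exceeds the seller price by 86.5: (175.5 − 0.05q) − (39.8 + 0.002q) = 86.5 → q' = 946.1538.
Δq = 2609.6154 − 946.1538 = 1663.4616; the wedge equals the tax, 86.5.
The triangle = ½ × 1663.4616 × 86.5 = $71944.71 thousand.

$71944.71 thousand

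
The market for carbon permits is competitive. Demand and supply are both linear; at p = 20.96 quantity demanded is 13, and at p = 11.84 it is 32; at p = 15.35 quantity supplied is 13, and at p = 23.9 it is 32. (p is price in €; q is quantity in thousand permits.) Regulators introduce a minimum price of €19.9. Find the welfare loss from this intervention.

€6.80 thousand

Demand slope = (11.84 − 20.96)/(32 − 13) = −0.48, so p = 27.2 − 0.48q.
Supply slope = (23.9 − 15.35)/(32 − 13) = 0.45, so p = 9.5 + 0.45q.
Competitive equilibrium: 27.2 − 0.48q = 9.5 + 0.45q → q* = 19.0323, p* = 18.0645.
At the floor p = 19.9, quantity demanded = (27.2 − 19.9)/0.48 = 15.2083.
Sellers' marginal cost at q' = 15.2083: 9.5 + 0.45·15.2083 = 16.3437.
Δq = 19.0323 − 15.2083 = 3.824; wedge = 19.9 − 16.3437 = 3.5563.
Welfare loss = ½ × 3.824 × 3.5563 = €6.80 thousand.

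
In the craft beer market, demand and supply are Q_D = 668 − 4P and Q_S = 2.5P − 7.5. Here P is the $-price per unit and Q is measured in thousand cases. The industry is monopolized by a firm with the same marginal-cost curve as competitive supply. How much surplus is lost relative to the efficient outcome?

In inverse form: demand P = 167 − 0.25Q, supply P = 3 + 0.4Q.
Competitive equilibrium: 167 − 0.25Q = 3 + 0.4Q → Q* = 252.3077, P* = 103.9231.
Marginal revenue: MR = 167 − 0.5Q. Set MR = MC: 167 − 0.5Q = 3 + 0.4Q → Q_m = 182.2222.
Price P_m = 167 − 0.25·182.2222 = 121.4445; MC(Q_m) = 3 + 0.4·182.2222 = 75.8889.
Competitive Q* = 252.3077, so ΔQ = 70.0855; wedge = 121.4445 − 75.8889 = 45.5556.
Deadweight loss = ½ × 70.0855 × 45.5556 = $1596.39 thousand.

$1596.39 thousand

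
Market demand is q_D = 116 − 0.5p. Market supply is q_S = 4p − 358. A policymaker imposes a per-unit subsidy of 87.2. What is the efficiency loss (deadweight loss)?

In inverse form: demand p = 232 − 2q, supply p = 89.5 + 0.25q.
Competitive equilibrium: 232 − 2q = 89.5 + 0.25q → q* = 63.3333, p* = 105.3333.
The subsidy lowers effective supply by 87.2: p = 2.3 + 0.25q.
New quantity: 232 − 2q = 2.3 + 0.25q → q' = 102.0889.
Overproduction Δq = 102.0889 − 63.3333 = 38.7556; wedge = subsidy = 87.2.
The triangle = ½ × 38.7556 × 87.2 = 1689.74.

1689.74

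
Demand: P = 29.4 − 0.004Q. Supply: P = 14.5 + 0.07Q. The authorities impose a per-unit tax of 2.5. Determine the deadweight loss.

Competitive equilibrium: 29.4 − 0.004Q = 14.5 + 0.07Q → Q* = 201.3514, P* = 28.5946.
With the tax, the buyer price exceeds the seller price by 2.5: (29.4 − 0.004Q) − (14.5 + 0.07Q) = 2.5 → Q' = 167.5676.
ΔQ = 201.3514 − 167.5676 = 33.7838; the wedge equals the tax, 2.5.
Deadweight loss = ½ × 33.7838 × 2.5 = 42.23.

42.23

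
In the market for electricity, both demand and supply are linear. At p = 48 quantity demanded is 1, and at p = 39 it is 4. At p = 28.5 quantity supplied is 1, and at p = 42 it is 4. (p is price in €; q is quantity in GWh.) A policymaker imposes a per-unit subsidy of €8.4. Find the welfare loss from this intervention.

€4.704

Demand slope = (39 − 48)/(4 − 1) = −3, so p = 51 − 3q.
Supply slope = (42 − 28.5)/(4 − 1) = 4.5, so p = 24 + 4.5q.
Competitive equilibrium: 51 − 3q = 24 + 4.5q → q* = 3.6, p* = 40.2.
The subsidy lowers effective supply by 8.4: p = 15.6 + 4.5q.
New quantity: 51 − 3q = 15.6 + 4.5q → q' = 4.72.
Overproduction Δq = 4.72 − 3.6 = 1.12; wedge = subsidy = 8.4.
Deadweight loss = ½ × 1.12 × 8.4 = €4.704.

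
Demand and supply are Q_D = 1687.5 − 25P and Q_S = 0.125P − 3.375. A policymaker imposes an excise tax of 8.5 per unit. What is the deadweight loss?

4.49

In inverse form: demand P = 67.5 − 0.04Q, supply P = 27 + 8Q.
Competitive equilibrium: 67.5 − 0.04Q = 27 + 8Q → Q* = 5.0373, P* = 67.2985.
With the tax, the buyer price exceeds the seller price by 8.5: (67.5 − 0.04Q) − (27 + 8Q) = 8.5 → Q' = 3.9801.
ΔQ = 5.0373 − 3.9801 = 1.0572; the wedge equals the tax, 8.5.
The triangle = ½ × 1.0572 × 8.5 = 4.49.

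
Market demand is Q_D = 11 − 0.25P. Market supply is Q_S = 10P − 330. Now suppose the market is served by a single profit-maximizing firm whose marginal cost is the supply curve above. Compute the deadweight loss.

3.60

In inverse form: demand P = 44 − 4Q, supply P = 33 + 0.1Q.
Competitive equilibrium: 44 − 4Q = 33 + 0.1Q → Q* = 2.6829, P* = 33.2683.
Marginal revenue: MR = 44 − 8Q. Set MR = MC: 44 − 8Q = 33 + 0.1Q → Q_m = 1.358.
Price P_m = 44 − 4·1.358 = 38.568; MC(Q_m) = 33 + 0.1·1.358 = 33.1358.
Competitive Q* = 2.6829, so ΔQ = 1.3249; wedge = 38.568 − 33.1358 = 5.4322.
The triangle = ½ × 1.3249 × 5.4322 = 3.60.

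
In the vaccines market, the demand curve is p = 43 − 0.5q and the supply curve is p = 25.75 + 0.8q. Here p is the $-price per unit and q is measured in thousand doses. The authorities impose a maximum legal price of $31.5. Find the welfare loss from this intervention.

Competitive equilibrium: 43 − 0.5q = 25.75 + 0.8q → q* = 13.2692, p* = 36.3654.
At the ceiling p = 31.5, quantity supplied = (31.5 − 25.75)/0.8 = 7.1875.
Willingness to pay at q' = 7.1875: 43 − 0.5·7.1875 = 39.4063.
Δq = 13.2692 − 7.1875 = 6.0817; wedge = 39.4063 − 31.5 = 7.9063.
Welfare loss = ½ × 6.0817 × 7.9063 = $24.04 thousand.

$24.04 thousand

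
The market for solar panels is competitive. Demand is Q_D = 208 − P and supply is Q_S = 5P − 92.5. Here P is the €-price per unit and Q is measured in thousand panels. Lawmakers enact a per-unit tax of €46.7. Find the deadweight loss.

In inverse form: demand P = 208 − Q, supply P = 18.5 + 0.2Q.
Competitive equilibrium: 208 − Q = 18.5 + 0.2Q → Q* = 157.9167, P* = 50.0833.
With the tax, the buyer price exceeds the seller price by 46.7: (208 − Q) − (18.5 + 0.2Q) = 46.7 → Q' = 119.
ΔQ = 157.9167 − 119 = 38.9167; the wedge equals the tax, 46.7.
Welfare loss = ½ × 38.9167 × 46.7 = €908.70 thousand.

€908.70 thousand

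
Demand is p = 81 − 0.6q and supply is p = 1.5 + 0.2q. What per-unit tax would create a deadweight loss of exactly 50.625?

9

Competitive equilibrium: 81 − 0.6q = 1.5 + 0.2q → q* = 99.375, p* = 21.375.
A tax t gives Δq = t/0.8 and wedge t, so DWL = t²/1.6.
t²/1.6 = 50.625 → t² = 81 → t = 9.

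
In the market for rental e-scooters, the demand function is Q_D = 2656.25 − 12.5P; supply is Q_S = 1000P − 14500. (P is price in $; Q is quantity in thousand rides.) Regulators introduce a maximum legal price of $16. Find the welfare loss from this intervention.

In inverse form: demand P = 212.5 − 0.08Q, supply P = 14.5 + 0.001Q.
Competitive equilibrium: 212.5 − 0.08Q = 14.5 + 0.001Q → Q* = 2444.4444, P* = 16.9444.
At the ceiling P = 16, quantity supplied = (16 − 14.5)/0.001 = 1500.
Willingness to pay at Q' = 1500: 212.5 − 0.08·1500 = 92.5.
ΔQ = 2444.4444 − 1500 = 944.4444; wedge = 92.5 − 16 = 76.5.
Deadweight loss = ½ × 944.4444 × 76.5 = $36125 thousand.

$36125 thousand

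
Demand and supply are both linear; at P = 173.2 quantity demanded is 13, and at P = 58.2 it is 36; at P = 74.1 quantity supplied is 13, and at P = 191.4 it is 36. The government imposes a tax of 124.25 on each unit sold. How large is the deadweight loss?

Demand slope = (58.2 − 173.2)/(36 − 13) = −5, so P = 238.2 − 5Q.
Supply slope = (191.4 − 74.1)/(36 − 13) = 5.1, so P = 7.8 + 5.1Q.
Competitive equilibrium: 238.2 − 5Q = 7.8 + 5.1Q → Q* = 22.8119, P* = 124.1406.
With the tax, the buyer price exceeds the seller price by 124.25: (238.2 − 5Q) − (7.8 + 5.1Q) = 124.25 → Q' = 10.5099.
ΔQ = 22.8119 − 10.5099 = 12.302; the wedge equals the tax, 124.25.
Welfare loss = ½ × 12.302 × 124.25 = 764.26.

764.26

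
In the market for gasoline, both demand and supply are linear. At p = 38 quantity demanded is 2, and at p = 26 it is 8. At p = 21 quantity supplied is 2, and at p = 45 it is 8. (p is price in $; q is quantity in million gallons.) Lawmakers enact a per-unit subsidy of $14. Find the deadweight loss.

Demand slope = (26 − 38)/(8 − 2) = −2, so p = 42 − 2q.
Supply slope = (45 − 21)/(8 − 2) = 4, so p = 13 + 4q.
Competitive equilibrium: 42 − 2q = 13 + 4q → q* = 4.8333, p* = 32.3333.
The subsidy lowers effective supply by 14: p = 4q − 1.
New quantity: 42 − 2q = 4q − 1 → q' = 7.1667.
Overproduction Δq = 7.1667 − 4.8333 = 2.3334; wedge = subsidy = 14.
DWL = ½ × 2.3334 × 14 = $16.33 million.

$16.33 million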